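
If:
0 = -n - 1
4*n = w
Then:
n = -1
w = -4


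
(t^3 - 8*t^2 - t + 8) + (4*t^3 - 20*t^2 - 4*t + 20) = 5*t^3 - 28*t^2 - 5*t + 28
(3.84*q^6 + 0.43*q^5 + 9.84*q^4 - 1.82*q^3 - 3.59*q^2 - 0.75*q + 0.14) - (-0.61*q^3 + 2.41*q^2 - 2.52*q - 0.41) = 3.84*q^6 + 0.43*q^5 + 9.84*q^4 - 1.21*q^3 - 6.0*q^2 + 1.77*q + 0.55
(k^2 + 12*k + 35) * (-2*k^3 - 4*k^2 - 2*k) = -2*k^5 - 28*k^4 - 120*k^3 - 164*k^2 - 70*k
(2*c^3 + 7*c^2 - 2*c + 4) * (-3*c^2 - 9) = -6*c^5 - 21*c^4 - 12*c^3 - 75*c^2 + 18*c - 36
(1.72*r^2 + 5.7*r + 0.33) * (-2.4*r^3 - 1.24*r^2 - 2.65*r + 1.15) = -4.128*r^5 - 15.8128*r^4 - 12.418*r^3 - 13.5362*r^2 + 5.6805*r + 0.3795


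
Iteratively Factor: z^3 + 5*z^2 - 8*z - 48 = (z + 4)*(z^2 + z - 12) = (z - 3)*(z + 4)*(z + 4)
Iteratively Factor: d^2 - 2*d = (d - 2)*(d)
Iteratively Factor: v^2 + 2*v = (v + 2)*(v)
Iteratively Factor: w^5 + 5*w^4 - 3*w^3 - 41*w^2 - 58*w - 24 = (w + 4)*(w^4 + w^3 - 7*w^2 - 13*w - 6) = (w + 1)*(w + 4)*(w^3 - 7*w - 6) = (w + 1)*(w + 2)*(w + 4)*(w^2 - 2*w - 3) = (w - 3)*(w + 1)*(w + 2)*(w + 4)*(w + 1)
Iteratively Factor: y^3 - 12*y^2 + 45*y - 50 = (y - 2)*(y^2 - 10*y + 25) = (y - 5)*(y - 2)*(y - 5)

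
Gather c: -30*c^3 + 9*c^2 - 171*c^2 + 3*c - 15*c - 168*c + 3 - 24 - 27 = -30*c^3 - 162*c^2 - 180*c - 48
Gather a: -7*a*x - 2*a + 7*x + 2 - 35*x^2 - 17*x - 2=a*(-7*x - 2) - 35*x^2 - 10*x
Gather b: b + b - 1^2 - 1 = 2*b - 2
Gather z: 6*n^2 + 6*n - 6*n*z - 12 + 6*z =6*n^2 + 6*n + z*(6 - 6*n) - 12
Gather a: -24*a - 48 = -24*a - 48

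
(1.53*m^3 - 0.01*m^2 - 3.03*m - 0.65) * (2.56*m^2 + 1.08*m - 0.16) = 3.9168*m^5 + 1.6268*m^4 - 8.0124*m^3 - 4.9348*m^2 - 0.2172*m + 0.104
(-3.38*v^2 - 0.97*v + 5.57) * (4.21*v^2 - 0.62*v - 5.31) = -14.2298*v^4 - 1.9881*v^3 + 41.9989*v^2 + 1.6973*v - 29.5767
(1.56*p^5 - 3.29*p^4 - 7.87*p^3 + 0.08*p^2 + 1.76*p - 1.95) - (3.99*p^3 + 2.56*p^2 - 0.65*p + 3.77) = 1.56*p^5 - 3.29*p^4 - 11.86*p^3 - 2.48*p^2 + 2.41*p - 5.72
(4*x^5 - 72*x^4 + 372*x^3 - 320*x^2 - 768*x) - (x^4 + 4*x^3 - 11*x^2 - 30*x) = 4*x^5 - 73*x^4 + 368*x^3 - 309*x^2 - 738*x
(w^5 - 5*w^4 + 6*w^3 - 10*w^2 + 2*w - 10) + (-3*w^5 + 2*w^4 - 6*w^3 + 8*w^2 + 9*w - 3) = -2*w^5 - 3*w^4 - 2*w^2 + 11*w - 13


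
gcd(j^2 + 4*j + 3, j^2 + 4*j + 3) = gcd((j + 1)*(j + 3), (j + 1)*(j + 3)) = j^2 + 4*j + 3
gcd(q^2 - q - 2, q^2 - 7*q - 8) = q + 1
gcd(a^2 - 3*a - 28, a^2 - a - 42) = a - 7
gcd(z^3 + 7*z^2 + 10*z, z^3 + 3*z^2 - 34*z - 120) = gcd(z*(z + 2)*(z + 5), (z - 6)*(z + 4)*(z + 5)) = z + 5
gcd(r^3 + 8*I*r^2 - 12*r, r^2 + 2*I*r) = r^2 + 2*I*r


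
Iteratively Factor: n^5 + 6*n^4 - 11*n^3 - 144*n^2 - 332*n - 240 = (n - 5)*(n^4 + 11*n^3 + 44*n^2 + 76*n + 48) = (n - 5)*(n + 2)*(n^3 + 9*n^2 + 26*n + 24) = (n - 5)*(n + 2)*(n + 3)*(n^2 + 6*n + 8) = (n - 5)*(n + 2)*(n + 3)*(n + 4)*(n + 2)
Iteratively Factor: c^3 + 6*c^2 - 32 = (c + 4)*(c^2 + 2*c - 8) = (c - 2)*(c + 4)*(c + 4)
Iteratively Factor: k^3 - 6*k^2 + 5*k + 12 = (k - 3)*(k^2 - 3*k - 4) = (k - 3)*(k + 1)*(k - 4)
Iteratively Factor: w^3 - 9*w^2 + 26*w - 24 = (w - 3)*(w^2 - 6*w + 8) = (w - 3)*(w - 2)*(w - 4)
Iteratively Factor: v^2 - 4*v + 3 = (v - 3)*(v - 1)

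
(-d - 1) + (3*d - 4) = 2*d - 5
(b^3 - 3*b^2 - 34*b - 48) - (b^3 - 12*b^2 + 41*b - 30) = 9*b^2 - 75*b - 18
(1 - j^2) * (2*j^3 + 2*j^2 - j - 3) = -2*j^5 - 2*j^4 + 3*j^3 + 5*j^2 - j - 3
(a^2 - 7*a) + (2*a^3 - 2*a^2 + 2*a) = 2*a^3 - a^2 - 5*a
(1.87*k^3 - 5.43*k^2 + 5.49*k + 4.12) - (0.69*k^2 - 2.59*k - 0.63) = 1.87*k^3 - 6.12*k^2 + 8.08*k + 4.75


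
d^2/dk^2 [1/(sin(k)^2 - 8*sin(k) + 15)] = 2*(-2*sin(k)^4 + 12*sin(k)^3 + sin(k)^2 - 84*sin(k) + 49)/(sin(k)^2 - 8*sin(k) + 15)^3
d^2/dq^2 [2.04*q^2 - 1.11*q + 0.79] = 4.08000000000000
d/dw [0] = 0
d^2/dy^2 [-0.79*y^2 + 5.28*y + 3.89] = -1.58000000000000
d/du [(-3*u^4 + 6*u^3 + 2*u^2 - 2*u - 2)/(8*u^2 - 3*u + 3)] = (-48*u^5 + 75*u^4 - 72*u^3 + 64*u^2 + 44*u - 12)/(64*u^4 - 48*u^3 + 57*u^2 - 18*u + 9)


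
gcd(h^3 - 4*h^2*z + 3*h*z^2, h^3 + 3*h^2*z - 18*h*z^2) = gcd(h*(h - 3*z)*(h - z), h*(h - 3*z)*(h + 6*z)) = -h^2 + 3*h*z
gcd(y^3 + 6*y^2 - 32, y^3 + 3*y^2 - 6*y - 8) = y^2 + 2*y - 8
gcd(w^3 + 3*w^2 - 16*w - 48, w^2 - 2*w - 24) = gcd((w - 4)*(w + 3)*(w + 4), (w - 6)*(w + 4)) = w + 4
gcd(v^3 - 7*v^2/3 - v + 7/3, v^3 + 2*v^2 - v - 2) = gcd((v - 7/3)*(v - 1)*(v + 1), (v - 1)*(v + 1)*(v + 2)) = v^2 - 1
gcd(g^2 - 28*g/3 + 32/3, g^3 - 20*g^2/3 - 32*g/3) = g - 8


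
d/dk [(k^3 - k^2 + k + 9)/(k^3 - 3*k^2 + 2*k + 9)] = (-2*k^4 + 2*k^3 + k^2 + 36*k - 9)/(k^6 - 6*k^5 + 13*k^4 + 6*k^3 - 50*k^2 + 36*k + 81)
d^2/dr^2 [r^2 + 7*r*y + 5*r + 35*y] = 2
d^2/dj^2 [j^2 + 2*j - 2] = 2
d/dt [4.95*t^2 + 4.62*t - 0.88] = 9.9*t + 4.62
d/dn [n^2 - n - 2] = 2*n - 1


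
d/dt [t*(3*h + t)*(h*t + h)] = h*(6*h*t + 3*h + 3*t^2 + 2*t)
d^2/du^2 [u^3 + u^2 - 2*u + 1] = 6*u + 2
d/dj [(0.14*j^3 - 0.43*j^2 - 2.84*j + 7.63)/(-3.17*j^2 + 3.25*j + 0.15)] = (-0.4438*j^4 + 0.910000000000001*j^3 - 10.3373*j^2 + 48.2452*j - 25.2235)/(10.0489*j^4 - 20.605*j^3 + 9.6115*j^2 + 0.975*j + 0.0225)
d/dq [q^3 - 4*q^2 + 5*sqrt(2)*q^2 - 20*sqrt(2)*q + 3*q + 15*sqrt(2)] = 3*q^2 - 8*q + 10*sqrt(2)*q - 20*sqrt(2) + 3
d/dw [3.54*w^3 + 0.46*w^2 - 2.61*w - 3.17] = 10.62*w^2 + 0.92*w - 2.61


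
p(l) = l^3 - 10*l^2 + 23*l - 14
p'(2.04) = -5.32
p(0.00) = -14.00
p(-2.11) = -116.44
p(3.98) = -17.82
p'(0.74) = 9.84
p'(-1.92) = 72.46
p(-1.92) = -102.10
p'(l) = 3*l^2 - 20*l + 23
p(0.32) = -7.63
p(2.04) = -0.21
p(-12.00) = -3458.00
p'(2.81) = -9.51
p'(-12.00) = 695.00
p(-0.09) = -16.15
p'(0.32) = 16.91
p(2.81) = -6.14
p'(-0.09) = 24.82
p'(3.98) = -9.08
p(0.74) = -2.05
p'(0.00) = 23.00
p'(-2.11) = 78.56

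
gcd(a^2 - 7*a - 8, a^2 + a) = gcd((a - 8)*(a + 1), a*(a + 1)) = a + 1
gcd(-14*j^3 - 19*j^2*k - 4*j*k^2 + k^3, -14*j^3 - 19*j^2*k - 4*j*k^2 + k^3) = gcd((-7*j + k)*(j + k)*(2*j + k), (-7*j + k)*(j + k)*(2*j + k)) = 14*j^3 + 19*j^2*k + 4*j*k^2 - k^3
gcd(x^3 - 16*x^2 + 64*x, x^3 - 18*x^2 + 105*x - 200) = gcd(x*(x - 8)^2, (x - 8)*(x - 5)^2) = x - 8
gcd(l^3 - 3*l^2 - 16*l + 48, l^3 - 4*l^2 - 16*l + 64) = l^2 - 16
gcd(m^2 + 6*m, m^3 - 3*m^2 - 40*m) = m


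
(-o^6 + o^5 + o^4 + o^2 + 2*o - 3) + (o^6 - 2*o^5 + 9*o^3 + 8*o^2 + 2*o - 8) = -o^5 + o^4 + 9*o^3 + 9*o^2 + 4*o - 11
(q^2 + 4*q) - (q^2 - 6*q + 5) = 10*q - 5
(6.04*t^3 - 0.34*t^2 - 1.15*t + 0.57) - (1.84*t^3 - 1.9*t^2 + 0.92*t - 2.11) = 4.2*t^3 + 1.56*t^2 - 2.07*t + 2.68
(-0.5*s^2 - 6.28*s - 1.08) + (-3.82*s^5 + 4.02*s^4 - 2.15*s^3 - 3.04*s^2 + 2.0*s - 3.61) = -3.82*s^5 + 4.02*s^4 - 2.15*s^3 - 3.54*s^2 - 4.28*s - 4.69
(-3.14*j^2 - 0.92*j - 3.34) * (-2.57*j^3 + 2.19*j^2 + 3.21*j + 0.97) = 8.0698*j^5 - 4.5122*j^4 - 3.5104*j^3 - 13.3136*j^2 - 11.6138*j - 3.2398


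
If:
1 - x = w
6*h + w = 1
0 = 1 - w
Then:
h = 0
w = 1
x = 0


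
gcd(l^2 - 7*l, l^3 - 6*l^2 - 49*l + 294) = l - 7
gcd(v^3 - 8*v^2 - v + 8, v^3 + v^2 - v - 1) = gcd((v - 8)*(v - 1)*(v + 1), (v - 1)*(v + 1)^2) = v^2 - 1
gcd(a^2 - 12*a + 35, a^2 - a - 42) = a - 7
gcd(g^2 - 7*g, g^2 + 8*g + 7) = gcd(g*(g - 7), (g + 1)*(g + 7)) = 1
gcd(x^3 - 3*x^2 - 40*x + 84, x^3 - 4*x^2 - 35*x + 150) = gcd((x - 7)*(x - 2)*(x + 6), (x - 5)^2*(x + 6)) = x + 6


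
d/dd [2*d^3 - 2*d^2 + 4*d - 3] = 6*d^2 - 4*d + 4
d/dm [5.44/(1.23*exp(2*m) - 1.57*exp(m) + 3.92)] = (8.5408 - 13.3824*exp(m))*exp(m)/(1.23*exp(2*m) - 1.57*exp(m) + 3.92)^2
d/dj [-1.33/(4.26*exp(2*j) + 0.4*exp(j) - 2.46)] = (11.3316*exp(j) + 0.532)*exp(j)/(4.26*exp(2*j) + 0.4*exp(j) - 2.46)^2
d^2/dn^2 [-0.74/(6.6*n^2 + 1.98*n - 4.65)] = (64.4688*n^2 + 19.34064*n - 0.74*(13.2*n + 1.98)*(26.4*n + 3.96) - 45.4212)/(6.6*n^2 + 1.98*n - 4.65)^3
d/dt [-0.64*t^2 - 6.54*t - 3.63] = -1.28*t - 6.54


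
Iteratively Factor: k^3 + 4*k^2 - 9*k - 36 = (k + 3)*(k^2 + k - 12) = (k + 3)*(k + 4)*(k - 3)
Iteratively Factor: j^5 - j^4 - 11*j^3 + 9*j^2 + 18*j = (j + 3)*(j^4 - 4*j^3 + j^2 + 6*j) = (j - 2)*(j + 3)*(j^3 - 2*j^2 - 3*j) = j*(j - 2)*(j + 3)*(j^2 - 2*j - 3) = j*(j - 3)*(j - 2)*(j + 3)*(j + 1)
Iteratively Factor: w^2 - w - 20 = (w + 4)*(w - 5)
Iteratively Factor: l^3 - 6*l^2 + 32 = (l - 4)*(l^2 - 2*l - 8) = (l - 4)^2*(l + 2)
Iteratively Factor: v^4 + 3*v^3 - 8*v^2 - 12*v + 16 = (v + 2)*(v^3 + v^2 - 10*v + 8) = (v - 2)*(v + 2)*(v^2 + 3*v - 4) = (v - 2)*(v - 1)*(v + 2)*(v + 4)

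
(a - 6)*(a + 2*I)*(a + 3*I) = a^3 - 6*a^2 + 5*I*a^2 - 6*a - 30*I*a + 36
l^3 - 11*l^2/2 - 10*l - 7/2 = (l - 7)*(l + 1/2)*(l + 1)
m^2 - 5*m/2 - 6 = (m - 4)*(m + 3/2)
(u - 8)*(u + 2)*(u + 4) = u^3 - 2*u^2 - 40*u - 64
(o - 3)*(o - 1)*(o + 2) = o^3 - 2*o^2 - 5*o + 6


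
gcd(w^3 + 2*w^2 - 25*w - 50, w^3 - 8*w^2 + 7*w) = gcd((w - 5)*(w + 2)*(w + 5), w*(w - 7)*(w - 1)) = 1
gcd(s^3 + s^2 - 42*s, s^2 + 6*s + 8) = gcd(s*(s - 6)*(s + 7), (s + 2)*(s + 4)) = 1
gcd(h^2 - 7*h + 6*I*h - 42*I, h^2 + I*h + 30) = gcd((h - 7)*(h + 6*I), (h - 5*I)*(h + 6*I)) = h + 6*I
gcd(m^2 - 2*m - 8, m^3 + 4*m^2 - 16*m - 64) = m - 4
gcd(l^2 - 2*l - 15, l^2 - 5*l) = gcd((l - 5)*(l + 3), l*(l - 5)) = l - 5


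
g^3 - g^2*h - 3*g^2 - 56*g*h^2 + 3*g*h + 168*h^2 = (g - 3)*(g - 8*h)*(g + 7*h)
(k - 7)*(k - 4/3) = k^2 - 25*k/3 + 28/3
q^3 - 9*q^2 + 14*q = q*(q - 7)*(q - 2)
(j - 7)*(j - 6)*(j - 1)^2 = j^4 - 15*j^3 + 69*j^2 - 97*j + 42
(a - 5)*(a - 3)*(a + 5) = a^3 - 3*a^2 - 25*a + 75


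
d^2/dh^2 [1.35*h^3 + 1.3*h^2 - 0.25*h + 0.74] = 8.1*h + 2.6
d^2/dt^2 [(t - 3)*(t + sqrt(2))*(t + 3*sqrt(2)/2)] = 6*t - 6 + 5*sqrt(2)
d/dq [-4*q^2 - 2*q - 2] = -8*q - 2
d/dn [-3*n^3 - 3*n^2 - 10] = 3*n*(-3*n - 2)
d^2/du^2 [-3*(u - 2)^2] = -6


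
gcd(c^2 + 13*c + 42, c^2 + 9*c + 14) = c + 7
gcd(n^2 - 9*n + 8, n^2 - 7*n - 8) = n - 8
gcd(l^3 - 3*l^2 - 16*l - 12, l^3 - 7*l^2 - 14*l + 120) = l - 6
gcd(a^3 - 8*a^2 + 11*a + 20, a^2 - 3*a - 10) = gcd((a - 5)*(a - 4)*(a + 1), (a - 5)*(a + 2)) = a - 5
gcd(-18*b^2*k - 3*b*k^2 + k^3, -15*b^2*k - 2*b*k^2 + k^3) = 3*b*k + k^2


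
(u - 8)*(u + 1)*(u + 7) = u^3 - 57*u - 56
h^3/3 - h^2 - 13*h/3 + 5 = (h/3 + 1)*(h - 5)*(h - 1)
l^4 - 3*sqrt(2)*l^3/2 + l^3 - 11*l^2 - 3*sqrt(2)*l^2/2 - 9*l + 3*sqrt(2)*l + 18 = (l - 1)*(l + 2)*(l - 3*sqrt(2))*(l + 3*sqrt(2)/2)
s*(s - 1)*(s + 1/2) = s^3 - s^2/2 - s/2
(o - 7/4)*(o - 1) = o^2 - 11*o/4 + 7/4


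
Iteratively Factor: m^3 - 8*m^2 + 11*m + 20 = (m - 4)*(m^2 - 4*m - 5) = (m - 4)*(m + 1)*(m - 5)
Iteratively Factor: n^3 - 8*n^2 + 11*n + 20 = (n - 4)*(n^2 - 4*n - 5) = (n - 4)*(n + 1)*(n - 5)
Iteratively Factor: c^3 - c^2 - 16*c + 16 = (c + 4)*(c^2 - 5*c + 4) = (c - 4)*(c + 4)*(c - 1)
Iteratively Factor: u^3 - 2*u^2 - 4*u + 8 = (u - 2)*(u^2 - 4) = (u - 2)*(u + 2)*(u - 2)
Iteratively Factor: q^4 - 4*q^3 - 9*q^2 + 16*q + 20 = (q - 5)*(q^3 + q^2 - 4*q - 4) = (q - 5)*(q - 2)*(q^2 + 3*q + 2) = (q - 5)*(q - 2)*(q + 2)*(q + 1)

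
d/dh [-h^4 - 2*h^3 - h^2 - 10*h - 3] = -4*h^3 - 6*h^2 - 2*h - 10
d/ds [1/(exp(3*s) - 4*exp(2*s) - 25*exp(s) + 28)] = (-3*exp(2*s) + 8*exp(s) + 25)*exp(s)/(exp(3*s) - 4*exp(2*s) - 25*exp(s) + 28)^2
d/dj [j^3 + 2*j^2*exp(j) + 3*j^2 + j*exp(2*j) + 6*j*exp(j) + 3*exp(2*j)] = 2*j^2*exp(j) + 3*j^2 + 2*j*exp(2*j) + 10*j*exp(j) + 6*j + 7*exp(2*j) + 6*exp(j)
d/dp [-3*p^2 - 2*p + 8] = -6*p - 2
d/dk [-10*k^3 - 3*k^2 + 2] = 6*k*(-5*k - 1)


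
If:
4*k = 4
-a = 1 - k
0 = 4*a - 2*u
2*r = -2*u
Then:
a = 0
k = 1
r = 0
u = 0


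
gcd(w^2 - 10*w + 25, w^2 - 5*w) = w - 5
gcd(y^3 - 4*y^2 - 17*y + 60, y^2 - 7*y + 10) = y - 5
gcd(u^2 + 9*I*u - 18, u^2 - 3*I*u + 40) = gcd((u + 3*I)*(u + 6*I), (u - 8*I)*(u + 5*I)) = 1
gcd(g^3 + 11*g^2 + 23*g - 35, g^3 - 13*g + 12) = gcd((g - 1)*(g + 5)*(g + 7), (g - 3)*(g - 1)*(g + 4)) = g - 1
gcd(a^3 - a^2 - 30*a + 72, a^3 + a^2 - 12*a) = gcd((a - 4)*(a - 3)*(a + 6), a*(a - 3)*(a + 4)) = a - 3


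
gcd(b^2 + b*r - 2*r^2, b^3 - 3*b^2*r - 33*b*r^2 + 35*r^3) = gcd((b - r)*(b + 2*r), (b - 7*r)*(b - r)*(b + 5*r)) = -b + r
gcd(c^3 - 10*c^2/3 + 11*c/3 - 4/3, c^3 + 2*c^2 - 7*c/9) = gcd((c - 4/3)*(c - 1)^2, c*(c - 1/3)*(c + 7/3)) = 1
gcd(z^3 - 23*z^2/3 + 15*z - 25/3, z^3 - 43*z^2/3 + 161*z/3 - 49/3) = 1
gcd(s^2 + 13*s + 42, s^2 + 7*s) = s + 7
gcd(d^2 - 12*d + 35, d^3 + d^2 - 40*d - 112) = d - 7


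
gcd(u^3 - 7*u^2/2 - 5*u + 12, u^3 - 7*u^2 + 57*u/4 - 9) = u^2 - 11*u/2 + 6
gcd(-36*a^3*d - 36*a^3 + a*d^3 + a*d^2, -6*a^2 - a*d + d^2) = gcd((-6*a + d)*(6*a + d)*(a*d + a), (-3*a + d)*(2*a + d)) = 1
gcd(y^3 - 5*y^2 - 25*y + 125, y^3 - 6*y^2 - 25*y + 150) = y^2 - 25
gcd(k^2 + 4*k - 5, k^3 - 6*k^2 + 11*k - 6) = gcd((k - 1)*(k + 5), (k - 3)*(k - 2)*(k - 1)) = k - 1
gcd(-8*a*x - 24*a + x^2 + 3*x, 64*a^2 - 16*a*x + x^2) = -8*a + x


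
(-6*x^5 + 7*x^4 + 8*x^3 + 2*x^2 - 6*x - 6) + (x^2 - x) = -6*x^5 + 7*x^4 + 8*x^3 + 3*x^2 - 7*x - 6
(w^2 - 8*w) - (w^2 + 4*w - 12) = 12 - 12*w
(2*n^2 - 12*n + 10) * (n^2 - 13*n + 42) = 2*n^4 - 38*n^3 + 250*n^2 - 634*n + 420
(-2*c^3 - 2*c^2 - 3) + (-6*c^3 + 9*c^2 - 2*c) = -8*c^3 + 7*c^2 - 2*c - 3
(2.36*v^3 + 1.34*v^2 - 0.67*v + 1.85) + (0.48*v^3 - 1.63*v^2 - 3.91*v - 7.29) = 2.84*v^3 - 0.29*v^2 - 4.58*v - 5.44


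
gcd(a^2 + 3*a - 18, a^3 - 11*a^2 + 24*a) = a - 3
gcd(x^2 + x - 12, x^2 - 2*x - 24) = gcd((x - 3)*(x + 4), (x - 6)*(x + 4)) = x + 4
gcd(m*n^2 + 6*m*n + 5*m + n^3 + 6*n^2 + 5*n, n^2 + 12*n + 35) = n + 5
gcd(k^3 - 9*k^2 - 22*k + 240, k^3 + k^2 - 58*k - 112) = k - 8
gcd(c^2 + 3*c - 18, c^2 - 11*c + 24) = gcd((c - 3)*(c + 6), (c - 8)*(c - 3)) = c - 3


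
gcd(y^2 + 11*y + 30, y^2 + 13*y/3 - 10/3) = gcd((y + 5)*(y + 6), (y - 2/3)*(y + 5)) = y + 5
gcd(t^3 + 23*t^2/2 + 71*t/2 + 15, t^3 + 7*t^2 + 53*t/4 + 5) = t + 1/2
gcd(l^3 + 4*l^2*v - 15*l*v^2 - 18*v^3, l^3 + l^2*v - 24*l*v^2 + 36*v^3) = -l^2 - 3*l*v + 18*v^2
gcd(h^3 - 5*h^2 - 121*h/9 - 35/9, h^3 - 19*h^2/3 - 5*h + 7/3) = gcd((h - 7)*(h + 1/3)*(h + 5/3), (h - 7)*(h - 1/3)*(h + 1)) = h - 7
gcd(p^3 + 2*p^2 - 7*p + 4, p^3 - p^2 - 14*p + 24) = p + 4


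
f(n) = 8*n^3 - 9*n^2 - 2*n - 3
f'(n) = 24*n^2 - 18*n - 2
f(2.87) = 106.25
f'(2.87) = 144.03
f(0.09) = -3.25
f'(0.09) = -3.43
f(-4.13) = -711.81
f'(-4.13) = 481.71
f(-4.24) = -766.12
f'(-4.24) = 505.78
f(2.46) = 56.71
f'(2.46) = 98.96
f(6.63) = 1919.60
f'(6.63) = 933.63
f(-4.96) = -1190.69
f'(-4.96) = 677.72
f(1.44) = -0.65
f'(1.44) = 21.85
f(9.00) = 5082.00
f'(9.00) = 1780.00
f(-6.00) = -2043.00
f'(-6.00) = 970.00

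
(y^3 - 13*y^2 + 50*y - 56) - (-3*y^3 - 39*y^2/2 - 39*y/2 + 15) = 4*y^3 + 13*y^2/2 + 139*y/2 - 71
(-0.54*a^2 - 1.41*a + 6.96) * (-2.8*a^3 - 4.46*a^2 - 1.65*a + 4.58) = 1.512*a^5 + 6.3564*a^4 - 12.3084*a^3 - 31.1883*a^2 - 17.9418*a + 31.8768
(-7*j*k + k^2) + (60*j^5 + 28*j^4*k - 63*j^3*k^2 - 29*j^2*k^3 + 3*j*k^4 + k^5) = 60*j^5 + 28*j^4*k - 63*j^3*k^2 - 29*j^2*k^3 + 3*j*k^4 - 7*j*k + k^5 + k^2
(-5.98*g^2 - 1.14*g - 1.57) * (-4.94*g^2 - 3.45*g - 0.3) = 29.5412*g^4 + 26.2626*g^3 + 13.4828*g^2 + 5.7585*g + 0.471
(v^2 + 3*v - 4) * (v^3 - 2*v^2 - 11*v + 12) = v^5 + v^4 - 21*v^3 - 13*v^2 + 80*v - 48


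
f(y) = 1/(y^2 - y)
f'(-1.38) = 0.35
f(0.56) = -4.06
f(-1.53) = 0.26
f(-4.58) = 0.04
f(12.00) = 0.01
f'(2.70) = -0.21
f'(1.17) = -33.87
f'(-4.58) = 0.02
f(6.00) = 0.03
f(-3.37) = 0.07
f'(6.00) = -0.01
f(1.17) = 5.03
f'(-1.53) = 0.27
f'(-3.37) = 0.04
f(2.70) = 0.22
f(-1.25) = 0.36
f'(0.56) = -1.98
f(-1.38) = 0.30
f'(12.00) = 0.00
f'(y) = (1 - 2*y)/(y^2 - y)^2 = (1 - 2*y)/(y^2*(y - 1)^2)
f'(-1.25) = 0.44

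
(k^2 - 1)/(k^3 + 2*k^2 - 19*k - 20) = (k - 1)/(k^2 + k - 20)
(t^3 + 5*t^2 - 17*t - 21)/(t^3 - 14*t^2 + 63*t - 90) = (t^2 + 8*t + 7)/(t^2 - 11*t + 30)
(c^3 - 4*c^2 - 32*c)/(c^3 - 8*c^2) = (c + 4)/c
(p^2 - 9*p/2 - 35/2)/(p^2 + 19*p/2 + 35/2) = (p - 7)/(p + 7)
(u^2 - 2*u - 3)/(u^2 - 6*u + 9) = (u + 1)/(u - 3)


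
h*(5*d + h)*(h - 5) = 5*d*h^2 - 25*d*h + h^3 - 5*h^2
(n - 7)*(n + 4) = n^2 - 3*n - 28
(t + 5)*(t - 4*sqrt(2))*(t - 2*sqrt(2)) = t^3 - 6*sqrt(2)*t^2 + 5*t^2 - 30*sqrt(2)*t + 16*t + 80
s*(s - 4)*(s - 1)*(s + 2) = s^4 - 3*s^3 - 6*s^2 + 8*s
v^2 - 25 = (v - 5)*(v + 5)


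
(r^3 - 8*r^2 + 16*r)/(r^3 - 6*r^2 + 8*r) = (r - 4)/(r - 2)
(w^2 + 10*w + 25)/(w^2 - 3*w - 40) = (w + 5)/(w - 8)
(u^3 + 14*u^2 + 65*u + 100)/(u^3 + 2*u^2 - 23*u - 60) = (u^2 + 10*u + 25)/(u^2 - 2*u - 15)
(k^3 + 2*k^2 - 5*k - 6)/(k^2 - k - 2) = k + 3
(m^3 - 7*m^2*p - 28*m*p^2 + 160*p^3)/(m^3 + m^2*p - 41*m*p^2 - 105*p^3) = (-m^2 + 12*m*p - 32*p^2)/(-m^2 + 4*m*p + 21*p^2)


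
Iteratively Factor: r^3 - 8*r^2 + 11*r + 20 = (r - 4)*(r^2 - 4*r - 5) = (r - 4)*(r + 1)*(r - 5)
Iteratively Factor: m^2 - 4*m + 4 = (m - 2)*(m - 2)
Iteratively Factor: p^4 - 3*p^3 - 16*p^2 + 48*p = (p - 4)*(p^3 + p^2 - 12*p) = (p - 4)*(p - 3)*(p^2 + 4*p) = (p - 4)*(p - 3)*(p + 4)*(p)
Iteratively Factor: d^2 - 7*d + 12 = (d - 3)*(d - 4)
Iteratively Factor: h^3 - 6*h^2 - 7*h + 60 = (h - 4)*(h^2 - 2*h - 15) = (h - 4)*(h + 3)*(h - 5)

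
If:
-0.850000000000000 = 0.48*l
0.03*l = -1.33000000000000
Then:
No Solution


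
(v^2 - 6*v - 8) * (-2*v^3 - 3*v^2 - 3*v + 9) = -2*v^5 + 9*v^4 + 31*v^3 + 51*v^2 - 30*v - 72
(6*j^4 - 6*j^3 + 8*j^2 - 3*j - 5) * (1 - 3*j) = -18*j^5 + 24*j^4 - 30*j^3 + 17*j^2 + 12*j - 5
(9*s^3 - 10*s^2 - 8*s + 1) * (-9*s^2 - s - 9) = -81*s^5 + 81*s^4 + s^3 + 89*s^2 + 71*s - 9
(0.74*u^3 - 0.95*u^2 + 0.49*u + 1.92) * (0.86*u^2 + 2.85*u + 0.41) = 0.6364*u^5 + 1.292*u^4 - 1.9827*u^3 + 2.6582*u^2 + 5.6729*u + 0.7872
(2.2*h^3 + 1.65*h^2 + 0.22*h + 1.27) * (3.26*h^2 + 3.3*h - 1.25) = 7.172*h^5 + 12.639*h^4 + 3.4122*h^3 + 2.8037*h^2 + 3.916*h - 1.5875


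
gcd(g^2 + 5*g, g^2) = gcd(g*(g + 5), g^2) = g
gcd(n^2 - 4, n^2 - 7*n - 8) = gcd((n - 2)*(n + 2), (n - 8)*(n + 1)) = 1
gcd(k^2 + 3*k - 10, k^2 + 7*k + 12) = 1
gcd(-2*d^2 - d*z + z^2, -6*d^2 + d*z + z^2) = -2*d + z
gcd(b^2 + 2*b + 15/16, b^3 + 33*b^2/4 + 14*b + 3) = 1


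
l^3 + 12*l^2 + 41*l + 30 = (l + 1)*(l + 5)*(l + 6)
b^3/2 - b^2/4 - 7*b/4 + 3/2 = (b/2 + 1)*(b - 3/2)*(b - 1)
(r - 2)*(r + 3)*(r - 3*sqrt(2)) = r^3 - 3*sqrt(2)*r^2 + r^2 - 6*r - 3*sqrt(2)*r + 18*sqrt(2)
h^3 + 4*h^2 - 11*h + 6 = (h - 1)^2*(h + 6)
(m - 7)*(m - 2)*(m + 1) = m^3 - 8*m^2 + 5*m + 14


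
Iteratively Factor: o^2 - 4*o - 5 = (o - 5)*(o + 1)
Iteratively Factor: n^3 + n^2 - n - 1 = (n + 1)*(n^2 - 1) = (n + 1)^2*(n - 1)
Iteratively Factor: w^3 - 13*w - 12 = (w + 3)*(w^2 - 3*w - 4) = (w + 1)*(w + 3)*(w - 4)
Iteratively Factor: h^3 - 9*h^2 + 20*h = (h - 5)*(h^2 - 4*h) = (h - 5)*(h - 4)*(h)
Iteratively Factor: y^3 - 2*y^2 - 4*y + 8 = (y - 2)*(y^2 - 4) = (y - 2)^2*(y + 2)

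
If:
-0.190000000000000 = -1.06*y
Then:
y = 0.18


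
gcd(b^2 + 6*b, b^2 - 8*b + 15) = 1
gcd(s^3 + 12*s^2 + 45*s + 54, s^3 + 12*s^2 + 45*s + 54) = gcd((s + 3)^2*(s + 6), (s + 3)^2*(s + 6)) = s^3 + 12*s^2 + 45*s + 54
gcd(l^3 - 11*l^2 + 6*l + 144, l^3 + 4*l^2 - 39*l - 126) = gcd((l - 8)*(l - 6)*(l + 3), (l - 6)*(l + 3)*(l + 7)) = l^2 - 3*l - 18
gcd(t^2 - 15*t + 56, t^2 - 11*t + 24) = t - 8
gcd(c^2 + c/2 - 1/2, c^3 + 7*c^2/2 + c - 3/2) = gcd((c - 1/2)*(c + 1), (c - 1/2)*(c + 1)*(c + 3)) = c^2 + c/2 - 1/2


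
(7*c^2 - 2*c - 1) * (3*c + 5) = 21*c^3 + 29*c^2 - 13*c - 5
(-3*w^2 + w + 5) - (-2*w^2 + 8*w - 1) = -w^2 - 7*w + 6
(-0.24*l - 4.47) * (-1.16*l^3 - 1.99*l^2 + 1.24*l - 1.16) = 0.2784*l^4 + 5.6628*l^3 + 8.5977*l^2 - 5.2644*l + 5.1852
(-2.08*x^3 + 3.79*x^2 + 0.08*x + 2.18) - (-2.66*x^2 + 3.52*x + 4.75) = -2.08*x^3 + 6.45*x^2 - 3.44*x - 2.57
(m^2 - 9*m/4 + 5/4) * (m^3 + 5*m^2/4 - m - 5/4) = m^5 - m^4 - 41*m^3/16 + 41*m^2/16 + 25*m/16 - 25/16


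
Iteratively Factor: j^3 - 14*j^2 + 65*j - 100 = (j - 5)*(j^2 - 9*j + 20) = (j - 5)^2*(j - 4)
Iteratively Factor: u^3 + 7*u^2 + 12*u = (u + 3)*(u^2 + 4*u) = (u + 3)*(u + 4)*(u)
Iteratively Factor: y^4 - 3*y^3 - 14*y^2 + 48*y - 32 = (y - 2)*(y^3 - y^2 - 16*y + 16) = (y - 2)*(y - 1)*(y^2 - 16) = (y - 2)*(y - 1)*(y + 4)*(y - 4)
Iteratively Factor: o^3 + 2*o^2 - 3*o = (o - 1)*(o^2 + 3*o) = o*(o - 1)*(o + 3)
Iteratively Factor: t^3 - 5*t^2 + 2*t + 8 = (t + 1)*(t^2 - 6*t + 8) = (t - 2)*(t + 1)*(t - 4)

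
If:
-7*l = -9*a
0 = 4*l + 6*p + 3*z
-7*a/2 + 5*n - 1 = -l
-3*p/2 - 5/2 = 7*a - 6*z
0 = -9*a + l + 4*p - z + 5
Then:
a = 245/862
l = 315/862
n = 2809/8620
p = -710/1293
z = 790/1293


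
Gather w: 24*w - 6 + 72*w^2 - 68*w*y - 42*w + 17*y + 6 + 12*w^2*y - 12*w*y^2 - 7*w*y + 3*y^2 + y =w^2*(12*y + 72) + w*(-12*y^2 - 75*y - 18) + 3*y^2 + 18*y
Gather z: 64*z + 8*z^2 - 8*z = 8*z^2 + 56*z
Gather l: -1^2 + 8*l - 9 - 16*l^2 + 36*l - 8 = -16*l^2 + 44*l - 18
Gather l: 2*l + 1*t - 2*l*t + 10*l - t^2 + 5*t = l*(12 - 2*t) - t^2 + 6*t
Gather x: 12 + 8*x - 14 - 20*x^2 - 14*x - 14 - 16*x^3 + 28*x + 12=-16*x^3 - 20*x^2 + 22*x - 4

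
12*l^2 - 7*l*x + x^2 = (-4*l + x)*(-3*l + x)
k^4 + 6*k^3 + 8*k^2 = k^2*(k + 2)*(k + 4)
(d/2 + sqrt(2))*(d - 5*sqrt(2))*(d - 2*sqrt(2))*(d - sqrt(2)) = d^4/2 - 3*sqrt(2)*d^3 + d^2 + 24*sqrt(2)*d - 40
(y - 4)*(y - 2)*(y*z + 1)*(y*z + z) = y^4*z^2 - 5*y^3*z^2 + y^3*z + 2*y^2*z^2 - 5*y^2*z + 8*y*z^2 + 2*y*z + 8*z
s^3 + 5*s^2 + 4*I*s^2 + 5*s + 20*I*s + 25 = (s + 5)*(s - I)*(s + 5*I)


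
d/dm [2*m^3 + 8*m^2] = 2*m*(3*m + 8)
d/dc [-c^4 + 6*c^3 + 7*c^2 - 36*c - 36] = -4*c^3 + 18*c^2 + 14*c - 36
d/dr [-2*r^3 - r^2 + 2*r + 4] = -6*r^2 - 2*r + 2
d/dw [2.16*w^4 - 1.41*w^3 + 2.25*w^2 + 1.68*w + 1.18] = 8.64*w^3 - 4.23*w^2 + 4.5*w + 1.68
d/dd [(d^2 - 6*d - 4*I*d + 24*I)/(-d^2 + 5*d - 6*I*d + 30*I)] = (d^2*(-1 - 10*I) + 108*I*d - 24 - 300*I)/(d^4 + d^3*(-10 + 12*I) + d^2*(-11 - 120*I) + d*(360 + 300*I) - 900)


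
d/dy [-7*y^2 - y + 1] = -14*y - 1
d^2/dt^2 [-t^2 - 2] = -2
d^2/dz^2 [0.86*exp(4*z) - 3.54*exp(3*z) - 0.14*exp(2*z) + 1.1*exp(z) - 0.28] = (13.76*exp(3*z) - 31.86*exp(2*z) - 0.56*exp(z) + 1.1)*exp(z)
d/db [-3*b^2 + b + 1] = 1 - 6*b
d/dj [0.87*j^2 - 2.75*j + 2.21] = 1.74*j - 2.75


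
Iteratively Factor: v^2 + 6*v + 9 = (v + 3)*(v + 3)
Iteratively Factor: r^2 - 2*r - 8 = (r - 4)*(r + 2)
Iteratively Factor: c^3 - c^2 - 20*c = (c)*(c^2 - c - 20) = c*(c + 4)*(c - 5)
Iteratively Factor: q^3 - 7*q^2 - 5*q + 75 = (q + 3)*(q^2 - 10*q + 25) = (q - 5)*(q + 3)*(q - 5)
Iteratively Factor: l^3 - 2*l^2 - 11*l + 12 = (l + 3)*(l^2 - 5*l + 4) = (l - 4)*(l + 3)*(l - 1)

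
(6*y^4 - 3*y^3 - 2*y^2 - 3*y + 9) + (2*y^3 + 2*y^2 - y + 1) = 6*y^4 - y^3 - 4*y + 10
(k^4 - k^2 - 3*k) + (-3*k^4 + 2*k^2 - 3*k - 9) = -2*k^4 + k^2 - 6*k - 9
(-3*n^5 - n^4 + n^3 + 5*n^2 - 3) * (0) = 0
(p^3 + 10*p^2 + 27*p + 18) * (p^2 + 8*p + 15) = p^5 + 18*p^4 + 122*p^3 + 384*p^2 + 549*p + 270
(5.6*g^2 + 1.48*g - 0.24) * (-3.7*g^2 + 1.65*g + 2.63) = -20.72*g^4 + 3.764*g^3 + 18.058*g^2 + 3.4964*g - 0.6312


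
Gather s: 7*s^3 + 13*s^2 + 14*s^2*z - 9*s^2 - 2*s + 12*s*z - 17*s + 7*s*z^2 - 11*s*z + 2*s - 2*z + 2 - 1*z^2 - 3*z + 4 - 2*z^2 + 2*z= 7*s^3 + s^2*(14*z + 4) + s*(7*z^2 + z - 17) - 3*z^2 - 3*z + 6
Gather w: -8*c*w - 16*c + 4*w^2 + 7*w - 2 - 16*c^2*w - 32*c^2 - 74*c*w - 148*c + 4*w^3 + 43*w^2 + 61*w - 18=-32*c^2 - 164*c + 4*w^3 + 47*w^2 + w*(-16*c^2 - 82*c + 68) - 20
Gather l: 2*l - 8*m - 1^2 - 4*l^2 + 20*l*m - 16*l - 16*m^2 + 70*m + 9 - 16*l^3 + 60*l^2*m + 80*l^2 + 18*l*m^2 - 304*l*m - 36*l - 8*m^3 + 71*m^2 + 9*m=-16*l^3 + l^2*(60*m + 76) + l*(18*m^2 - 284*m - 50) - 8*m^3 + 55*m^2 + 71*m + 8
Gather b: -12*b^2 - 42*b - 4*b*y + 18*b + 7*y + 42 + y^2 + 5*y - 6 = -12*b^2 + b*(-4*y - 24) + y^2 + 12*y + 36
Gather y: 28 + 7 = 35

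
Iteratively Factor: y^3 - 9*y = (y)*(y^2 - 9) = y*(y - 3)*(y + 3)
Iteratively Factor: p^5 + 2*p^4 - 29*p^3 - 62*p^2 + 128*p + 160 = (p + 4)*(p^4 - 2*p^3 - 21*p^2 + 22*p + 40) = (p + 4)^2*(p^3 - 6*p^2 + 3*p + 10) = (p - 5)*(p + 4)^2*(p^2 - p - 2) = (p - 5)*(p + 1)*(p + 4)^2*(p - 2)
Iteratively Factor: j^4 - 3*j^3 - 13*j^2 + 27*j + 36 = (j + 3)*(j^3 - 6*j^2 + 5*j + 12) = (j - 3)*(j + 3)*(j^2 - 3*j - 4) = (j - 4)*(j - 3)*(j + 3)*(j + 1)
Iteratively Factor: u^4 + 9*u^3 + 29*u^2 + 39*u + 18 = (u + 3)*(u^3 + 6*u^2 + 11*u + 6) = (u + 3)^2*(u^2 + 3*u + 2) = (u + 2)*(u + 3)^2*(u + 1)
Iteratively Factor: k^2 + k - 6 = (k - 2)*(k + 3)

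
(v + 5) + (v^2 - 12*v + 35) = v^2 - 11*v + 40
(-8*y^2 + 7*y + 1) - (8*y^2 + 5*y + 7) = -16*y^2 + 2*y - 6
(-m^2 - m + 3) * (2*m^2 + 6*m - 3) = -2*m^4 - 8*m^3 + 3*m^2 + 21*m - 9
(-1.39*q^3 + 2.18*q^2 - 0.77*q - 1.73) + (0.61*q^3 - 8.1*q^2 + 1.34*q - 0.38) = -0.78*q^3 - 5.92*q^2 + 0.57*q - 2.11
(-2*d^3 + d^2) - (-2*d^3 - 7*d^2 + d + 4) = 8*d^2 - d - 4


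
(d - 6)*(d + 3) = d^2 - 3*d - 18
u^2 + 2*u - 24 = (u - 4)*(u + 6)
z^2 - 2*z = z*(z - 2)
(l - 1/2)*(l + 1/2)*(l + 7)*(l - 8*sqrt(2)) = l^4 - 8*sqrt(2)*l^3 + 7*l^3 - 56*sqrt(2)*l^2 - l^2/4 - 7*l/4 + 2*sqrt(2)*l + 14*sqrt(2)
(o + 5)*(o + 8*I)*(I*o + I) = I*o^3 - 8*o^2 + 6*I*o^2 - 48*o + 5*I*o - 40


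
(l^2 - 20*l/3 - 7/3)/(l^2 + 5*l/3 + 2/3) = (3*l^2 - 20*l - 7)/(3*l^2 + 5*l + 2)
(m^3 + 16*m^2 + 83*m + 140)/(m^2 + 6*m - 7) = (m^2 + 9*m + 20)/(m - 1)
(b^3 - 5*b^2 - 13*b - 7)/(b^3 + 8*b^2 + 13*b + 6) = (b - 7)/(b + 6)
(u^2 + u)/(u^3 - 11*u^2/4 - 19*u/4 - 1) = 4*u/(4*u^2 - 15*u - 4)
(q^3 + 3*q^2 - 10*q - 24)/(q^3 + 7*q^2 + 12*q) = (q^2 - q - 6)/(q*(q + 3))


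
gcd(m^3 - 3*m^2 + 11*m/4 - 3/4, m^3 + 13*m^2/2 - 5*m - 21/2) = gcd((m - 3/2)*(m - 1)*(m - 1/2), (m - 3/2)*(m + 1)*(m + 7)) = m - 3/2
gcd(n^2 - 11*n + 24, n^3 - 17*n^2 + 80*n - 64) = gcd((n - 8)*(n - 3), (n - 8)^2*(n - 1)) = n - 8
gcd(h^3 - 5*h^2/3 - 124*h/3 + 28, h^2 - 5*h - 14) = h - 7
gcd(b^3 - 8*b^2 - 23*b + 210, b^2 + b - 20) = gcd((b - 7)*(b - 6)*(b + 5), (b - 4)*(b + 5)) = b + 5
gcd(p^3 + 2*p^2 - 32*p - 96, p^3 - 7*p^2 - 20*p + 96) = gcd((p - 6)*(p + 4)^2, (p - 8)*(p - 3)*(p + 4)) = p + 4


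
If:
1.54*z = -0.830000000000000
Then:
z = -0.54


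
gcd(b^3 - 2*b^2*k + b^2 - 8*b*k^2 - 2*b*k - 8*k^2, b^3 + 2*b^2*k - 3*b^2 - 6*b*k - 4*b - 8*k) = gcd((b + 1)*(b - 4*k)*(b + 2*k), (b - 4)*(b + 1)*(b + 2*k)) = b^2 + 2*b*k + b + 2*k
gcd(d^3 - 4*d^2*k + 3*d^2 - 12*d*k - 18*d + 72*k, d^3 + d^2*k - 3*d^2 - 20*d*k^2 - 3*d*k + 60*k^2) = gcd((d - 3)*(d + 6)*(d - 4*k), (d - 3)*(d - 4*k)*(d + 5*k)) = d^2 - 4*d*k - 3*d + 12*k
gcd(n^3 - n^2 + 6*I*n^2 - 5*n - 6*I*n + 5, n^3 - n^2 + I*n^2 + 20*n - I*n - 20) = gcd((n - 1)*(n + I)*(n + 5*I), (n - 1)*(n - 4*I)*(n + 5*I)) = n^2 + n*(-1 + 5*I) - 5*I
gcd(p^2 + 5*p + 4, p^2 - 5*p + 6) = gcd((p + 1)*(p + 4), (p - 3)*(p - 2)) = 1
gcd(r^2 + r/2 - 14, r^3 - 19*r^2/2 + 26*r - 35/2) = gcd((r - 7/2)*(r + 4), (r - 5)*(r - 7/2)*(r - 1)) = r - 7/2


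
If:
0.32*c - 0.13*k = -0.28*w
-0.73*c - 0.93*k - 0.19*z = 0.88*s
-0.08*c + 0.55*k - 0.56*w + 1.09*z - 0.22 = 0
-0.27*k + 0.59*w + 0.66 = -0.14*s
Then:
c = 0.997674769279856*z + 1.07502584196736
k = -5.68516507171283*z - 1.31729128104041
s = 4.9646601535439*z + 0.50035457583115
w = -3.77974066247222*z - 1.8402004855886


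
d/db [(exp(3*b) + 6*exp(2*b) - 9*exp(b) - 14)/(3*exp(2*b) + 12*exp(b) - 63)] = (exp(2*b) - 6*exp(b) + 5)*exp(b)/(3*(exp(2*b) - 6*exp(b) + 9))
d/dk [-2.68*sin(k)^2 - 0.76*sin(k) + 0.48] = -(5.36*sin(k) + 0.76)*cos(k)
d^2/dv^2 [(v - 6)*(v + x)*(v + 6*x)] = 6*v + 14*x - 12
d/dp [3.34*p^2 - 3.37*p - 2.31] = 6.68*p - 3.37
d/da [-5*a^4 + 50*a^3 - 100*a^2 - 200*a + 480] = -20*a^3 + 150*a^2 - 200*a - 200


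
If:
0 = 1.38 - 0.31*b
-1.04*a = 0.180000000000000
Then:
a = -0.17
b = 4.45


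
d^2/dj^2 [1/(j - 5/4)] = 128/(4*j - 5)^3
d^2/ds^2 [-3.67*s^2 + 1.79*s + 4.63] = -7.34000000000000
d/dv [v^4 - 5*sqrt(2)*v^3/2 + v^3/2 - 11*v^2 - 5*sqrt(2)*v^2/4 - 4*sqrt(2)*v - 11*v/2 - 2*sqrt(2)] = 4*v^3 - 15*sqrt(2)*v^2/2 + 3*v^2/2 - 22*v - 5*sqrt(2)*v/2 - 4*sqrt(2) - 11/2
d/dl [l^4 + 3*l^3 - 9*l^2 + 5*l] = 4*l^3 + 9*l^2 - 18*l + 5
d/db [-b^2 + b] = 1 - 2*b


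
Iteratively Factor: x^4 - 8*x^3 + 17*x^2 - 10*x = (x - 2)*(x^3 - 6*x^2 + 5*x) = (x - 5)*(x - 2)*(x^2 - x) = x*(x - 5)*(x - 2)*(x - 1)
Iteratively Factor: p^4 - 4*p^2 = (p)*(p^3 - 4*p) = p*(p + 2)*(p^2 - 2*p) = p*(p - 2)*(p + 2)*(p)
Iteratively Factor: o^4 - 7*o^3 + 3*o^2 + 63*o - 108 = (o - 3)*(o^3 - 4*o^2 - 9*o + 36) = (o - 3)^2*(o^2 - o - 12) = (o - 4)*(o - 3)^2*(o + 3)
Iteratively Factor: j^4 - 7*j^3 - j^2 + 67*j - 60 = (j - 1)*(j^3 - 6*j^2 - 7*j + 60) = (j - 1)*(j + 3)*(j^2 - 9*j + 20) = (j - 4)*(j - 1)*(j + 3)*(j - 5)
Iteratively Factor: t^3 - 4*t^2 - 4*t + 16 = (t - 2)*(t^2 - 2*t - 8) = (t - 2)*(t + 2)*(t - 4)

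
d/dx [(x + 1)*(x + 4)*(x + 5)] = 3*x^2 + 20*x + 29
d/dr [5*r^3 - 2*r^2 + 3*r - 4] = 15*r^2 - 4*r + 3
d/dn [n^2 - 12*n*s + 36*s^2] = 2*n - 12*s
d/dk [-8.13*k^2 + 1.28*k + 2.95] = 1.28 - 16.26*k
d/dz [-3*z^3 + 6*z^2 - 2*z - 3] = -9*z^2 + 12*z - 2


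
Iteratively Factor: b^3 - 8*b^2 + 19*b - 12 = (b - 4)*(b^2 - 4*b + 3) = (b - 4)*(b - 1)*(b - 3)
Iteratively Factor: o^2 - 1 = (o + 1)*(o - 1)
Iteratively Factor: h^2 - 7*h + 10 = (h - 2)*(h - 5)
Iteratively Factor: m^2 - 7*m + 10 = (m - 5)*(m - 2)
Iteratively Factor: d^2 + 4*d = (d)*(d + 4)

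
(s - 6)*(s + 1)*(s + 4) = s^3 - s^2 - 26*s - 24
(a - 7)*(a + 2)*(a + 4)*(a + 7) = a^4 + 6*a^3 - 41*a^2 - 294*a - 392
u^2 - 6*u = u*(u - 6)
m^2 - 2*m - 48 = (m - 8)*(m + 6)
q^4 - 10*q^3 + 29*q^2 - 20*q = q*(q - 5)*(q - 4)*(q - 1)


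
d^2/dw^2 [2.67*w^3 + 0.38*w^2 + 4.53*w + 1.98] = 16.02*w + 0.76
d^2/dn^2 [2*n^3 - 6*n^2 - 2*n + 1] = 12*n - 12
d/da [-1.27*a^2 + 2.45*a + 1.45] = 2.45 - 2.54*a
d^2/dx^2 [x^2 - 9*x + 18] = 2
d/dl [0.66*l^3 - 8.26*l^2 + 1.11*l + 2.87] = 1.98*l^2 - 16.52*l + 1.11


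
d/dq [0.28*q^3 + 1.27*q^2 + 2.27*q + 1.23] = 0.84*q^2 + 2.54*q + 2.27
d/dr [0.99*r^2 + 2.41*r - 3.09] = 1.98*r + 2.41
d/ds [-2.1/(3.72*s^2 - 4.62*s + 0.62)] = (15.624*s - 9.702)/(3.72*s^2 - 4.62*s + 0.62)^2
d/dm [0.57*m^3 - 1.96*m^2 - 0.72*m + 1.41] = 1.71*m^2 - 3.92*m - 0.72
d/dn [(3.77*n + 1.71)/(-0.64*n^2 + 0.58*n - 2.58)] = (2.4128*n^2 + 2.1888*n - 10.7184)/(0.4096*n^4 - 0.7424*n^3 + 3.6388*n^2 - 2.9928*n + 6.6564)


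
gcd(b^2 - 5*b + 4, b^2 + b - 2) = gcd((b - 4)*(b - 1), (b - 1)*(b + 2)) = b - 1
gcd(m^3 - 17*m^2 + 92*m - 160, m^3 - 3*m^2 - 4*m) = m - 4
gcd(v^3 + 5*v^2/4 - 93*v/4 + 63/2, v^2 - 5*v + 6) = v - 3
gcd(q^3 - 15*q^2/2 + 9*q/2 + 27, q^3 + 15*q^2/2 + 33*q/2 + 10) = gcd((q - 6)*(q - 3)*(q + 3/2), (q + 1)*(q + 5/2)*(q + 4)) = 1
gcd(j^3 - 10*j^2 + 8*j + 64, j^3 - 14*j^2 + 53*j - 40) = j - 8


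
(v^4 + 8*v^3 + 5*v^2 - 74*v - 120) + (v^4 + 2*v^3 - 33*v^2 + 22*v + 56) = 2*v^4 + 10*v^3 - 28*v^2 - 52*v - 64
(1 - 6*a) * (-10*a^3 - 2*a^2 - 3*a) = 60*a^4 + 2*a^3 + 16*a^2 - 3*a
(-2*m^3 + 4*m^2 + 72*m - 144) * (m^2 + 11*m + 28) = -2*m^5 - 18*m^4 + 60*m^3 + 760*m^2 + 432*m - 4032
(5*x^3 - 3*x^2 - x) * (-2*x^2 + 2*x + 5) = -10*x^5 + 16*x^4 + 21*x^3 - 17*x^2 - 5*x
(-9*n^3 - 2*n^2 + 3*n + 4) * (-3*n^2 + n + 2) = 27*n^5 - 3*n^4 - 29*n^3 - 13*n^2 + 10*n + 8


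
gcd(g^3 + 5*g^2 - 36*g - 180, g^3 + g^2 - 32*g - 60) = g^2 - g - 30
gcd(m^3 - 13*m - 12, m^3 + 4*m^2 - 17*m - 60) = m^2 - m - 12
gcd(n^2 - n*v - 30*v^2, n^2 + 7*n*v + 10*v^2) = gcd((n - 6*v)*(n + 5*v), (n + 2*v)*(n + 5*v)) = n + 5*v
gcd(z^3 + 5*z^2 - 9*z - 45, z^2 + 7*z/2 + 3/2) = z + 3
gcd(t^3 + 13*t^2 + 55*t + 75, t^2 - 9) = t + 3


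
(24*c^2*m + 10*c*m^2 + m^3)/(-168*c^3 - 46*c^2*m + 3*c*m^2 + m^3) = -m/(7*c - m)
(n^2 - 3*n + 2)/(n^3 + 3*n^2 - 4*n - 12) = (n - 1)/(n^2 + 5*n + 6)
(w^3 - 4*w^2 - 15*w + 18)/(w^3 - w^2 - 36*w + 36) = (w + 3)/(w + 6)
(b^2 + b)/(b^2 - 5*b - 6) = b/(b - 6)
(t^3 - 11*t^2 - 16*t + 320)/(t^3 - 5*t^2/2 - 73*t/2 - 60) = 2*(t^2 - 3*t - 40)/(2*t^2 + 11*t + 15)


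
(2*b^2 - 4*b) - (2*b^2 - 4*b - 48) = 48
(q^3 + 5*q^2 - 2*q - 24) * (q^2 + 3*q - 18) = q^5 + 8*q^4 - 5*q^3 - 120*q^2 - 36*q + 432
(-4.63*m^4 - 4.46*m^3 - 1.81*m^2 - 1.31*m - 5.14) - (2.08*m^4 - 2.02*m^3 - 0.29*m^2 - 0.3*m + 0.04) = -6.71*m^4 - 2.44*m^3 - 1.52*m^2 - 1.01*m - 5.18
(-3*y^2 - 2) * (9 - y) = 3*y^3 - 27*y^2 + 2*y - 18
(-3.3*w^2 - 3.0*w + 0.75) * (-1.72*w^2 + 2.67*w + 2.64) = 5.676*w^4 - 3.651*w^3 - 18.012*w^2 - 5.9175*w + 1.98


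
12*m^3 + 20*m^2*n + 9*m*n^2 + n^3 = (m + n)*(2*m + n)*(6*m + n)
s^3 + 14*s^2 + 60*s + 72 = (s + 2)*(s + 6)^2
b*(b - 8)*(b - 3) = b^3 - 11*b^2 + 24*b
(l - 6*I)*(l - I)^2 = l^3 - 8*I*l^2 - 13*l + 6*I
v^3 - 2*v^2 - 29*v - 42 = (v - 7)*(v + 2)*(v + 3)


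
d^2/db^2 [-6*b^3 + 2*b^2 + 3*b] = 4 - 36*b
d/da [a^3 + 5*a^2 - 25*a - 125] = 3*a^2 + 10*a - 25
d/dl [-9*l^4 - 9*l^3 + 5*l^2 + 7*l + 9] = -36*l^3 - 27*l^2 + 10*l + 7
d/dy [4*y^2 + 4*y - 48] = 8*y + 4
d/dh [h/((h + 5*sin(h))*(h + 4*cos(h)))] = (4*h^2*sin(h) - 5*h^2*cos(h) - h^2 - 20*h*cos(2*h) + 10*sin(2*h))/((h + 5*sin(h))^2*(h + 4*cos(h))^2)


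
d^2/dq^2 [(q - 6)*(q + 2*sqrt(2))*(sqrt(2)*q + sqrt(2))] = 6*sqrt(2)*q - 10*sqrt(2) + 8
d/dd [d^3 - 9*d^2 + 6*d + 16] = 3*d^2 - 18*d + 6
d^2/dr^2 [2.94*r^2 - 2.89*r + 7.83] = 5.88000000000000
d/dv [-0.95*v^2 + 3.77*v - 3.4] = 3.77 - 1.9*v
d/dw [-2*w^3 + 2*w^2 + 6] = 2*w*(2 - 3*w)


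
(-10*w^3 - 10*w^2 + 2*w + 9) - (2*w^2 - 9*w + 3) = -10*w^3 - 12*w^2 + 11*w + 6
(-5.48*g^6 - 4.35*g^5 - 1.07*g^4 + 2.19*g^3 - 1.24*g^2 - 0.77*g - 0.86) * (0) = 0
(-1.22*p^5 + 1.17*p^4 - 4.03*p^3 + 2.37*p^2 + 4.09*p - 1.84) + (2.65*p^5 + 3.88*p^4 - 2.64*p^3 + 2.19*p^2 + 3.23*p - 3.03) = 1.43*p^5 + 5.05*p^4 - 6.67*p^3 + 4.56*p^2 + 7.32*p - 4.87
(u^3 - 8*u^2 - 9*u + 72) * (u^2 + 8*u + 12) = u^5 - 61*u^3 - 96*u^2 + 468*u + 864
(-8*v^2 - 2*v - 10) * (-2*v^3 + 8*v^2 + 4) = 16*v^5 - 60*v^4 + 4*v^3 - 112*v^2 - 8*v - 40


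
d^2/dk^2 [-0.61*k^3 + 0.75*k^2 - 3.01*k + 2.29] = 1.5 - 3.66*k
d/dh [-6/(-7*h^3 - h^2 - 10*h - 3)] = 6*(-21*h^2 - 2*h - 10)/(7*h^3 + h^2 + 10*h + 3)^2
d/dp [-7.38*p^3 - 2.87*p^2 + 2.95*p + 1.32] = -22.14*p^2 - 5.74*p + 2.95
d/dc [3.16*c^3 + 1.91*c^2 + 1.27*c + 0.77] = 9.48*c^2 + 3.82*c + 1.27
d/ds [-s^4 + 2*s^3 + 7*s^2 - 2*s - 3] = -4*s^3 + 6*s^2 + 14*s - 2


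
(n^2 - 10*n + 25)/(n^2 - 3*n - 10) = (n - 5)/(n + 2)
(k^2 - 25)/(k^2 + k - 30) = (k + 5)/(k + 6)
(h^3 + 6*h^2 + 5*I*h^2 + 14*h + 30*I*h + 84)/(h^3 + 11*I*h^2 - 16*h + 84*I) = (h + 6)/(h + 6*I)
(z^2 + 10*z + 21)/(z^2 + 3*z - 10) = (z^2 + 10*z + 21)/(z^2 + 3*z - 10)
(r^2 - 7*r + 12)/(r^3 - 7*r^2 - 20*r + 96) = (r - 4)/(r^2 - 4*r - 32)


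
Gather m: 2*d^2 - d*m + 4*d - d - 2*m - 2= 2*d^2 + 3*d + m*(-d - 2) - 2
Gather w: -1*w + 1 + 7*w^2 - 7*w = 7*w^2 - 8*w + 1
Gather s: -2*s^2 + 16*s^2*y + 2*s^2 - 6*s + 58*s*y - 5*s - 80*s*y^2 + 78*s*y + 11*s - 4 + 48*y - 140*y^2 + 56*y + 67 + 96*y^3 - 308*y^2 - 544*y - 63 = 16*s^2*y + s*(-80*y^2 + 136*y) + 96*y^3 - 448*y^2 - 440*y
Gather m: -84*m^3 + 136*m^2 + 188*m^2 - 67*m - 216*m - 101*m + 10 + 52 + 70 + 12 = -84*m^3 + 324*m^2 - 384*m + 144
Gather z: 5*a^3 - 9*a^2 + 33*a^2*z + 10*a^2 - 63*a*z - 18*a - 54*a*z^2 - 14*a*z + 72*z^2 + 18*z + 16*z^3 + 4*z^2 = 5*a^3 + a^2 - 18*a + 16*z^3 + z^2*(76 - 54*a) + z*(33*a^2 - 77*a + 18)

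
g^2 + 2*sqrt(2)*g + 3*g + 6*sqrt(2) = (g + 3)*(g + 2*sqrt(2))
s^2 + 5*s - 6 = (s - 1)*(s + 6)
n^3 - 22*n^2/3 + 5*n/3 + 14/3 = (n - 7)*(n - 1)*(n + 2/3)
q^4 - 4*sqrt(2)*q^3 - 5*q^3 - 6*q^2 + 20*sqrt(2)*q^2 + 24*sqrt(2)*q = q*(q - 6)*(q + 1)*(q - 4*sqrt(2))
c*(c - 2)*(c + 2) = c^3 - 4*c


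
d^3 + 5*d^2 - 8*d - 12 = (d - 2)*(d + 1)*(d + 6)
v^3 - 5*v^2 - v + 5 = (v - 5)*(v - 1)*(v + 1)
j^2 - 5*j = j*(j - 5)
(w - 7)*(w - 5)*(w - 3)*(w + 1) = w^4 - 14*w^3 + 56*w^2 - 34*w - 105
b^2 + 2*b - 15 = (b - 3)*(b + 5)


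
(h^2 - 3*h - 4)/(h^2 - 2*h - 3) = (h - 4)/(h - 3)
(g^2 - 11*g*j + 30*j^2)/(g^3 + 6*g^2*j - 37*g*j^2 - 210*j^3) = (g - 5*j)/(g^2 + 12*g*j + 35*j^2)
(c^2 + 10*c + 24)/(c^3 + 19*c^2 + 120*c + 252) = (c + 4)/(c^2 + 13*c + 42)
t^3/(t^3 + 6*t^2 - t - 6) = t^3/(t^3 + 6*t^2 - t - 6)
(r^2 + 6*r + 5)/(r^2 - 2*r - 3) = (r + 5)/(r - 3)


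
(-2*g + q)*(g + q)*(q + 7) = -2*g^2*q - 14*g^2 - g*q^2 - 7*g*q + q^3 + 7*q^2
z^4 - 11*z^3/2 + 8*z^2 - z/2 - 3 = (z - 3)*(z - 2)*(z - 1)*(z + 1/2)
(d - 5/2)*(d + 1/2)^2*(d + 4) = d^4 + 5*d^3/2 - 33*d^2/4 - 77*d/8 - 5/2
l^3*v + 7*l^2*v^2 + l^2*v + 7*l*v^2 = l*(l + 7*v)*(l*v + v)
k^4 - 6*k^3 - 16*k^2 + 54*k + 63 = (k - 7)*(k - 3)*(k + 1)*(k + 3)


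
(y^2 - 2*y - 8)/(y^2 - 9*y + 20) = (y + 2)/(y - 5)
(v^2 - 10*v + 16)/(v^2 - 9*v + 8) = (v - 2)/(v - 1)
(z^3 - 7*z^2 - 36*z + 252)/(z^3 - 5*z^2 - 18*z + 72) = (z^2 - z - 42)/(z^2 + z - 12)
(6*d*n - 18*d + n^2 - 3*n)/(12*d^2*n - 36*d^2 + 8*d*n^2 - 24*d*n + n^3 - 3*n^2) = 1/(2*d + n)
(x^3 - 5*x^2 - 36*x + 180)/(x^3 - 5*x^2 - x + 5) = (x^2 - 36)/(x^2 - 1)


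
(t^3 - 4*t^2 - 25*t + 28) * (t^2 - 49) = t^5 - 4*t^4 - 74*t^3 + 224*t^2 + 1225*t - 1372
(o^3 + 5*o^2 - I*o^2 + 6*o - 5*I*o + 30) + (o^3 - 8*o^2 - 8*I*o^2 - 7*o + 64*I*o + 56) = 2*o^3 - 3*o^2 - 9*I*o^2 - o + 59*I*o + 86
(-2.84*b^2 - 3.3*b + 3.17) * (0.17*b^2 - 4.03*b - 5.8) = -0.4828*b^4 + 10.8842*b^3 + 30.3099*b^2 + 6.3649*b - 18.386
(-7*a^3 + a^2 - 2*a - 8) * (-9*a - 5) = 63*a^4 + 26*a^3 + 13*a^2 + 82*a + 40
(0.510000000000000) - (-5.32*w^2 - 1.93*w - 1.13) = 5.32*w^2 + 1.93*w + 1.64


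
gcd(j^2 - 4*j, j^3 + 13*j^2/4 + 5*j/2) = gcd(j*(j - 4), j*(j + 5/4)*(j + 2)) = j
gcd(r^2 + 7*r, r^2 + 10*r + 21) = r + 7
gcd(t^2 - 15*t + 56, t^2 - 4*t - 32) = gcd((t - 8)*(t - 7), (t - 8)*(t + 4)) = t - 8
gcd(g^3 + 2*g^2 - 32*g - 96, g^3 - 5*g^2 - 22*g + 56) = g + 4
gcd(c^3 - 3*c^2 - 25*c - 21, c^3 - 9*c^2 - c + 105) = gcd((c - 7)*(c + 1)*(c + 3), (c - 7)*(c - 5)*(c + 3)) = c^2 - 4*c - 21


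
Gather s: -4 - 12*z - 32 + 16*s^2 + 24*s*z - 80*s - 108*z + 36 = 16*s^2 + s*(24*z - 80) - 120*z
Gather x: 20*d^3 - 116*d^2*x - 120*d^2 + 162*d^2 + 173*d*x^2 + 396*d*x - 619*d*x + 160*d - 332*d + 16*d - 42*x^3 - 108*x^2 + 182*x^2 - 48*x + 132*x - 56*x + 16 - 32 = 20*d^3 + 42*d^2 - 156*d - 42*x^3 + x^2*(173*d + 74) + x*(-116*d^2 - 223*d + 28) - 16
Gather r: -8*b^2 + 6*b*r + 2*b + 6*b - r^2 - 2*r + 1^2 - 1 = -8*b^2 + 8*b - r^2 + r*(6*b - 2)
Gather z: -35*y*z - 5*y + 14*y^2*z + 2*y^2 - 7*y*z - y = 2*y^2 - 6*y + z*(14*y^2 - 42*y)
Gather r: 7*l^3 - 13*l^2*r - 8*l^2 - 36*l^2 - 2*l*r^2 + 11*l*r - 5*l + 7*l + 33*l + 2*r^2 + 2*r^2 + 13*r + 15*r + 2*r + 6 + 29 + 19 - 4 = 7*l^3 - 44*l^2 + 35*l + r^2*(4 - 2*l) + r*(-13*l^2 + 11*l + 30) + 50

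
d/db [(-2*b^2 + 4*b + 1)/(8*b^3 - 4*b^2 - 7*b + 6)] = (16*b^4 - 64*b^3 + 6*b^2 - 16*b + 31)/(64*b^6 - 64*b^5 - 96*b^4 + 152*b^3 + b^2 - 84*b + 36)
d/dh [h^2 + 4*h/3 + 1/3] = 2*h + 4/3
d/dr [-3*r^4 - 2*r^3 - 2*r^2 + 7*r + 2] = -12*r^3 - 6*r^2 - 4*r + 7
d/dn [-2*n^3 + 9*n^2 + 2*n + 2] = -6*n^2 + 18*n + 2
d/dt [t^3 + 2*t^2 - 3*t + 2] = 3*t^2 + 4*t - 3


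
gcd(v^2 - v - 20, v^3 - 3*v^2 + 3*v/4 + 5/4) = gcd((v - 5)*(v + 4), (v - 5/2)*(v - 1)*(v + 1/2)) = 1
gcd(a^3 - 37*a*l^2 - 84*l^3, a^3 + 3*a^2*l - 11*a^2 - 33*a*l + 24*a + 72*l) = a + 3*l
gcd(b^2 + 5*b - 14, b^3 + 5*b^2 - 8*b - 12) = b - 2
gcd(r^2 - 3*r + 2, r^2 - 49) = 1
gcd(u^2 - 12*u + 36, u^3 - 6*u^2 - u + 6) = u - 6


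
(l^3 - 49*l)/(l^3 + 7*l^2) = (l - 7)/l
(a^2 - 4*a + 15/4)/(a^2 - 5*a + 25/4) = (2*a - 3)/(2*a - 5)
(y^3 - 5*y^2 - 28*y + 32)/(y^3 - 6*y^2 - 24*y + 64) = (y - 1)/(y - 2)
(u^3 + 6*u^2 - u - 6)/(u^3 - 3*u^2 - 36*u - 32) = (u^2 + 5*u - 6)/(u^2 - 4*u - 32)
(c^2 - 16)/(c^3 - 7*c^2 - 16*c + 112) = 1/(c - 7)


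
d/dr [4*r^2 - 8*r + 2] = 8*r - 8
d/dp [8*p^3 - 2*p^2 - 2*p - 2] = 24*p^2 - 4*p - 2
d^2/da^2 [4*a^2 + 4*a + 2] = 8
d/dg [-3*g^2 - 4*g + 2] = -6*g - 4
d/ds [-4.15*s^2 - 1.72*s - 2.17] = -8.3*s - 1.72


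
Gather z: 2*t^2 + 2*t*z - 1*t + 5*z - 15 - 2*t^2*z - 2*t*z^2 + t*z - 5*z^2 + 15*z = 2*t^2 - t + z^2*(-2*t - 5) + z*(-2*t^2 + 3*t + 20) - 15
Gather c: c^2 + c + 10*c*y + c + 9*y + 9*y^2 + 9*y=c^2 + c*(10*y + 2) + 9*y^2 + 18*y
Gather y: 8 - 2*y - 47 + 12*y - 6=10*y - 45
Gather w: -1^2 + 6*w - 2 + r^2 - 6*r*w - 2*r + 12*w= r^2 - 2*r + w*(18 - 6*r) - 3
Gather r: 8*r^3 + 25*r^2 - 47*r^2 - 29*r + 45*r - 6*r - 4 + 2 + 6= 8*r^3 - 22*r^2 + 10*r + 4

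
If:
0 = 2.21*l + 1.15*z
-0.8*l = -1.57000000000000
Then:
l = 1.96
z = -3.77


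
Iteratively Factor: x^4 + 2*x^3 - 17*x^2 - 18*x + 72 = (x + 3)*(x^3 - x^2 - 14*x + 24) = (x - 3)*(x + 3)*(x^2 + 2*x - 8) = (x - 3)*(x + 3)*(x + 4)*(x - 2)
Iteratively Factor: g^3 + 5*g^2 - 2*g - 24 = (g + 4)*(g^2 + g - 6) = (g + 3)*(g + 4)*(g - 2)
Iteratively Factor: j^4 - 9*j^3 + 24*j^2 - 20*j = (j - 5)*(j^3 - 4*j^2 + 4*j) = j*(j - 5)*(j^2 - 4*j + 4) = j*(j - 5)*(j - 2)*(j - 2)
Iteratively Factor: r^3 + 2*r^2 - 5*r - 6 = (r - 2)*(r^2 + 4*r + 3) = (r - 2)*(r + 1)*(r + 3)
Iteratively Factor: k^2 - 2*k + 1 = (k - 1)*(k - 1)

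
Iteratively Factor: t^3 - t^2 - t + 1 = (t + 1)*(t^2 - 2*t + 1) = (t - 1)*(t + 1)*(t - 1)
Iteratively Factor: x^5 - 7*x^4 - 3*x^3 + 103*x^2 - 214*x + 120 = (x - 3)*(x^4 - 4*x^3 - 15*x^2 + 58*x - 40) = (x - 5)*(x - 3)*(x^3 + x^2 - 10*x + 8) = (x - 5)*(x - 3)*(x - 2)*(x^2 + 3*x - 4) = (x - 5)*(x - 3)*(x - 2)*(x + 4)*(x - 1)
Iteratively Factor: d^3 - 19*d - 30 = (d - 5)*(d^2 + 5*d + 6) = (d - 5)*(d + 2)*(d + 3)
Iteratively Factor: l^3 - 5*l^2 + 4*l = (l)*(l^2 - 5*l + 4) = l*(l - 4)*(l - 1)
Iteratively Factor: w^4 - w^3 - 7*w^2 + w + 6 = (w - 3)*(w^3 + 2*w^2 - w - 2) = (w - 3)*(w + 2)*(w^2 - 1) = (w - 3)*(w + 1)*(w + 2)*(w - 1)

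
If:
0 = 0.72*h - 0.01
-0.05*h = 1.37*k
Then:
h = 0.01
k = -0.00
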